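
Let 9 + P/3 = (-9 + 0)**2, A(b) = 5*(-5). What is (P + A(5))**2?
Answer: 36481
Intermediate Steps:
A(b) = -25
P = 216 (P = -27 + 3*(-9 + 0)**2 = -27 + 3*(-9)**2 = -27 + 3*81 = -27 + 243 = 216)
(P + A(5))**2 = (216 - 25)**2 = 191**2 = 36481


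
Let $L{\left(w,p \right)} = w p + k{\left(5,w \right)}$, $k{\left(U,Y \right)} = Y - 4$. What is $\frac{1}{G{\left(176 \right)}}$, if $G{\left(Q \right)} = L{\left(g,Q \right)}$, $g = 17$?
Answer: $\frac{1}{3005} \approx 0.00033278$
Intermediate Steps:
$k{\left(U,Y \right)} = -4 + Y$
$L{\left(w,p \right)} = -4 + w + p w$ ($L{\left(w,p \right)} = w p + \left(-4 + w\right) = p w + \left(-4 + w\right) = -4 + w + p w$)
$G{\left(Q \right)} = 13 + 17 Q$ ($G{\left(Q \right)} = -4 + 17 + Q 17 = -4 + 17 + 17 Q = 13 + 17 Q$)
$\frac{1}{G{\left(176 \right)}} = \frac{1}{13 + 17 \cdot 176} = \frac{1}{13 + 2992} = \frac{1}{3005}$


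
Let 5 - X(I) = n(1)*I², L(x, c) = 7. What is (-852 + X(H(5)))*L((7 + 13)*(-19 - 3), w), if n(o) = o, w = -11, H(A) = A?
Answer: -6104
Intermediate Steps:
X(I) = 5 - I²
(-852 + X(H(5)))*L((7 + 13)*(-19 - 3), w) = (-852 + (5 - 1*5²))*7 = (-852 + (5 - 1*25))*7 = (-852 + (5 - 25))*7 = (-852 - 20)*7 = -872*7 = -6104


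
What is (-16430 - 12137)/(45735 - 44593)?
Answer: -28567/1142 ≈ -25.015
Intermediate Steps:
(-16430 - 12137)/(45735 - 44593) = -28567/1142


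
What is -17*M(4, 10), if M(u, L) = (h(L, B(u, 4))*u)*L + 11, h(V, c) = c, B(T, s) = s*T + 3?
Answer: -13107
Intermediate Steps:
B(T, s) = 3 + T*s (B(T, s) = T*s + 3 = 3 + T*s)
M(u, L) = 11 + L*u*(3 + 4*u) (M(u, L) = ((3 + u*4)*u)*L + 11 = ((3 + 4*u)*u)*L + 11 = (u*(3 + 4*u))*L + 11 = L*u*(3 + 4*u) + 11 = 11 + L*u*(3 + 4*u))
-17*M(4, 10) = -17*(11 + 10*4*(3 + 4*4)) = -17*(11 + 10*4*(3 + 16)) = -17*(11 + 10*4*19) = -17*(11 + 760) = -17*771 = -13107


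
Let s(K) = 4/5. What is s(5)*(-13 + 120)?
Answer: 428/5 ≈ 85.600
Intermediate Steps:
s(K) = 4/5 (s(K) = 4*(1/5) = 4/5)
s(5)*(-13 + 120) = 4*(-13 + 120)/5 = (4/5)*107 = 428/5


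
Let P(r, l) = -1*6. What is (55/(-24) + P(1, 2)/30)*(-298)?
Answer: 44551/60 ≈ 742.52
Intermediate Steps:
P(r, l) = -6
(55/(-24) + P(1, 2)/30)*(-298) = (55/(-24) - 6/30)*(-298) = (55*(-1/24) - 6*1/30)*(-298) = (-55/24 - ⅕)*(-298) = -299/120*(-298) = 44551/60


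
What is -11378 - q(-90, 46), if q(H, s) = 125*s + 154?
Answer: -17282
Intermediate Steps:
q(H, s) = 154 + 125*s
-11378 - q(-90, 46) = -11378 - (154 + 125*46) = -11378 - (154 + 5750) = -11378 - 1*5904 = -11378 - 5904 = -17282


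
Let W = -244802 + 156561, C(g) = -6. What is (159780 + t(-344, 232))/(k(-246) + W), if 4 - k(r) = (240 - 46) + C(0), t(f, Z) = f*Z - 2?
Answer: -15994/17685 ≈ -0.90438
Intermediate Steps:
t(f, Z) = -2 + Z*f (t(f, Z) = Z*f - 2 = -2 + Z*f)
W = -88241
k(r) = -184 (k(r) = 4 - ((240 - 46) - 6) = 4 - (194 - 6) = 4 - 1*188 = 4 - 188 = -184)
(159780 + t(-344, 232))/(k(-246) + W) = (159780 + (-2 + 232*(-344)))/(-184 - 88241) = (159780 + (-2 - 79808))/(-88425) = (159780 - 79810)*(-1/88425) = 79970*(-1/88425) = -15994/17685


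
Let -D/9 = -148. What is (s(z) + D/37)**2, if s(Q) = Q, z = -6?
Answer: 900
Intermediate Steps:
D = 1332 (D = -9*(-148) = 1332)
(s(z) + D/37)**2 = (-6 + 1332/37)**2 = (-6 + 1332*(1/37))**2 = (-6 + 36)**2 = 30**2 = 900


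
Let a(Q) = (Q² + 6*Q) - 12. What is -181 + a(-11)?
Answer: -138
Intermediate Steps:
a(Q) = -12 + Q² + 6*Q
-181 + a(-11) = -181 + (-12 + (-11)² + 6*(-11)) = -181 + (-12 + 121 - 66) = -181 + 43 = -138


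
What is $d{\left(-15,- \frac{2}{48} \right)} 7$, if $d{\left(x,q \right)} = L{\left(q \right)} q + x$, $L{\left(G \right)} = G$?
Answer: $- \frac{60473}{576} \approx -104.99$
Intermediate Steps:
$d{\left(x,q \right)} = x + q^{2}$ ($d{\left(x,q \right)} = q q + x = q^{2} + x = x + q^{2}$)
$d{\left(-15,- \frac{2}{48} \right)} 7 = \left(-15 + \left(- \frac{2}{48}\right)^{2}\right) 7 = \left(-15 + \left(\left(-2\right) \frac{1}{48}\right)^{2}\right) 7 = \left(-15 + \left(- \frac{1}{24}\right)^{2}\right) 7 = \left(-15 + \frac{1}{576}\right) 7 = \left(- \frac{8639}{576}\right) 7 = - \frac{60473}{576}$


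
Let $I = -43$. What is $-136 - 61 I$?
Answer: $2487$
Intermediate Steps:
$-136 - 61 I = -136 - -2623 = -136 + 2623 = 2487$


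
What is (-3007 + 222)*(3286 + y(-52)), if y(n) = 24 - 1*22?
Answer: -9157080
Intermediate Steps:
y(n) = 2 (y(n) = 24 - 22 = 2)
(-3007 + 222)*(3286 + y(-52)) = (-3007 + 222)*(3286 + 2) = -2785*3288 = -9157080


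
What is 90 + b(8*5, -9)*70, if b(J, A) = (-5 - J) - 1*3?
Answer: -3270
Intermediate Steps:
b(J, A) = -8 - J (b(J, A) = (-5 - J) - 3 = -8 - J)
90 + b(8*5, -9)*70 = 90 + (-8 - 8*5)*70 = 90 + (-8 - 1*40)*70 = 90 + (-8 - 40)*70 = 90 - 48*70 = 90 - 3360 = -3270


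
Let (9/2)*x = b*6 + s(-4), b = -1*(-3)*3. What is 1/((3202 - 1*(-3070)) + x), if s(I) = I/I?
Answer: 9/56558 ≈ 0.00015913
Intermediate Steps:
b = 9 (b = 3*3 = 9)
s(I) = 1
x = 110/9 (x = 2*(9*6 + 1)/9 = 2*(54 + 1)/9 = (2/9)*55 = 110/9 ≈ 12.222)
1/((3202 - 1*(-3070)) + x) = 1/((3202 - 1*(-3070)) + 110/9) = 1/((3202 + 3070) + 110/9) = 1/(6272 + 110/9) = 1/(56558/9) = 9/56558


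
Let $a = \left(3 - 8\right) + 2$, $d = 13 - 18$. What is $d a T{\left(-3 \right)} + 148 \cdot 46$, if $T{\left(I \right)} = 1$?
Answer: $6823$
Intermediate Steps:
$d = -5$ ($d = 13 - 18 = -5$)
$a = -3$ ($a = -5 + 2 = -3$)
$d a T{\left(-3 \right)} + 148 \cdot 46 = \left(-5\right) \left(-3\right) 1 + 148 \cdot 46 = 15 \cdot 1 + 6808 = 15 + 6808 = 6823$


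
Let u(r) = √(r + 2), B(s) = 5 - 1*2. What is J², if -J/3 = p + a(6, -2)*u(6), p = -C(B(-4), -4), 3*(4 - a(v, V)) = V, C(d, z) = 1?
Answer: 1577 - 168*√2 ≈ 1339.4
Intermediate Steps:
B(s) = 3 (B(s) = 5 - 2 = 3)
u(r) = √(2 + r)
a(v, V) = 4 - V/3
p = -1 (p = -1*1 = -1)
J = 3 - 28*√2 (J = -3*(-1 + (4 - ⅓*(-2))*√(2 + 6)) = -3*(-1 + (4 + ⅔)*√8) = -3*(-1 + 14*(2*√2)/3) = -3*(-1 + 28*√2/3) = 3 - 28*√2 ≈ -36.598)
J² = (3 - 28*√2)²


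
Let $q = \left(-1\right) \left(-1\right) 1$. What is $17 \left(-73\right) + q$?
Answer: $-1240$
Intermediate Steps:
$q = 1$ ($q = 1 \cdot 1 = 1$)
$17 \left(-73\right) + q = 17 \left(-73\right) + 1 = -1241 + 1 = -1240$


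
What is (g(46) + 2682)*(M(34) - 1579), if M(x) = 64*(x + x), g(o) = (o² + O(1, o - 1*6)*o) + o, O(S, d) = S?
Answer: 13559970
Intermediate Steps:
g(o) = o² + 2*o (g(o) = (o² + 1*o) + o = (o² + o) + o = (o + o²) + o = o² + 2*o)
M(x) = 128*x (M(x) = 64*(2*x) = 128*x)
(g(46) + 2682)*(M(34) - 1579) = (46*(2 + 46) + 2682)*(128*34 - 1579) = (46*48 + 2682)*(4352 - 1579) = (2208 + 2682)*2773 = 4890*2773 = 13559970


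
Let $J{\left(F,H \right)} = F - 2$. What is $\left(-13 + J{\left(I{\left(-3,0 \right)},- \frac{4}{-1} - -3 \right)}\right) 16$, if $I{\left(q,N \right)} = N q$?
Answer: $-240$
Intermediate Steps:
$J{\left(F,H \right)} = -2 + F$ ($J{\left(F,H \right)} = F - 2 = -2 + F$)
$\left(-13 + J{\left(I{\left(-3,0 \right)},- \frac{4}{-1} - -3 \right)}\right) 16 = \left(-13 + \left(-2 + 0 \left(-3\right)\right)\right) 16 = \left(-13 + \left(-2 + 0\right)\right) 16 = \left(-13 - 2\right) 16 = \left(-15\right) 16 = -240$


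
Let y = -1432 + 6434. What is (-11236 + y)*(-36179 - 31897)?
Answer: 424385784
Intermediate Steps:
y = 5002
(-11236 + y)*(-36179 - 31897) = (-11236 + 5002)*(-36179 - 31897) = -6234*(-68076) = 424385784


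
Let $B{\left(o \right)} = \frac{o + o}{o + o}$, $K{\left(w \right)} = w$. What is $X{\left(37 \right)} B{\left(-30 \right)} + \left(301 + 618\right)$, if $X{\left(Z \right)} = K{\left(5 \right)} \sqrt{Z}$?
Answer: $919 + 5 \sqrt{37} \approx 949.41$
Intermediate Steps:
$X{\left(Z \right)} = 5 \sqrt{Z}$
$B{\left(o \right)} = 1$ ($B{\left(o \right)} = \frac{2 o}{2 o} = 2 o \frac{1}{2 o} = 1$)
$X{\left(37 \right)} B{\left(-30 \right)} + \left(301 + 618\right) = 5 \sqrt{37} \cdot 1 + \left(301 + 618\right) = 5 \sqrt{37} + 919 = 919 + 5 \sqrt{37}$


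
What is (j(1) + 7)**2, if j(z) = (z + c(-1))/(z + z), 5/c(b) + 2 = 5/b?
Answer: 2500/49 ≈ 51.020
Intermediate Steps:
c(b) = 5/(-2 + 5/b)
j(z) = (-5/7 + z)/(2*z) (j(z) = (z - 5*(-1)/(-5 + 2*(-1)))/(z + z) = (z - 5*(-1)/(-5 - 2))/((2*z)) = (z - 5*(-1)/(-7))*(1/(2*z)) = (z - 5*(-1)*(-1/7))*(1/(2*z)) = (z - 5/7)*(1/(2*z)) = (-5/7 + z)*(1/(2*z)) = (-5/7 + z)/(2*z))
(j(1) + 7)**2 = ((1/14)*(-5 + 7*1)/1 + 7)**2 = ((1/14)*1*(-5 + 7) + 7)**2 = ((1/14)*1*2 + 7)**2 = (1/7 + 7)**2 = (50/7)**2 = 2500/49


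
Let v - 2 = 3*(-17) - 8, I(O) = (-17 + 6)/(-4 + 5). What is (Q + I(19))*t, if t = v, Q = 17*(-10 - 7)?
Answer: 17100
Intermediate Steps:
I(O) = -11 (I(O) = -11/1 = -11*1 = -11)
Q = -289 (Q = 17*(-17) = -289)
v = -57 (v = 2 + (3*(-17) - 8) = 2 + (-51 - 8) = 2 - 59 = -57)
t = -57
(Q + I(19))*t = (-289 - 11)*(-57) = -300*(-57) = 17100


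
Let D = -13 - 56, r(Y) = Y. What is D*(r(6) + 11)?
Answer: -1173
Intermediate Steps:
D = -69
D*(r(6) + 11) = -69*(6 + 11) = -69*17 = -1173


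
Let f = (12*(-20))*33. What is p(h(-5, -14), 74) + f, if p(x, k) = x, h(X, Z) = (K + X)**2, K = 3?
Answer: -7916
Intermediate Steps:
h(X, Z) = (3 + X)**2
f = -7920 (f = -240*33 = -7920)
p(h(-5, -14), 74) + f = (3 - 5)**2 - 7920 = (-2)**2 - 7920 = 4 - 7920 = -7916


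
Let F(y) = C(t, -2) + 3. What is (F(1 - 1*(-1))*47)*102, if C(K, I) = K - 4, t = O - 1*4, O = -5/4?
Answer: -59925/2 ≈ -29963.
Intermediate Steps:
O = -5/4 (O = -5*¼ = -5/4 ≈ -1.2500)
t = -21/4 (t = -5/4 - 1*4 = -5/4 - 4 = -21/4 ≈ -5.2500)
C(K, I) = -4 + K
F(y) = -25/4 (F(y) = (-4 - 21/4) + 3 = -37/4 + 3 = -25/4)
(F(1 - 1*(-1))*47)*102 = -25/4*47*102 = -1175/4*102 = -59925/2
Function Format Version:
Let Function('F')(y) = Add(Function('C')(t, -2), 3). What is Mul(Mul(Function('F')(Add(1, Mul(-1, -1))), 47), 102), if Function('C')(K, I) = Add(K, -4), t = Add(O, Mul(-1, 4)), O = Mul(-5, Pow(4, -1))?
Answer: Rational(-59925, 2) ≈ -29963.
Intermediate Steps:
O = Rational(-5, 4) (O = Mul(-5, Rational(1, 4)) = Rational(-5, 4) ≈ -1.2500)
t = Rational(-21, 4) (t = Add(Rational(-5, 4), Mul(-1, 4)) = Add(Rational(-5, 4), -4) = Rational(-21, 4) ≈ -5.2500)
Function('C')(K, I) = Add(-4, K)
Function('F')(y) = Rational(-25, 4) (Function('F')(y) = Add(Add(-4, Rational(-21, 4)), 3) = Add(Rational(-37, 4), 3) = Rational(-25, 4))
Mul(Mul(Function('F')(Add(1, Mul(-1, -1))), 47), 102) = Mul(Mul(Rational(-25, 4), 47), 102) = Mul(Rational(-1175, 4), 102) = Rational(-59925, 2)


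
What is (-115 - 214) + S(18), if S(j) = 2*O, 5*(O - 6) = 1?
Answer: -1583/5 ≈ -316.60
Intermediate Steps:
O = 31/5 (O = 6 + (⅕)*1 = 6 + ⅕ = 31/5 ≈ 6.2000)
S(j) = 62/5 (S(j) = 2*(31/5) = 62/5)
(-115 - 214) + S(18) = (-115 - 214) + 62/5 = -329 + 62/5 = -1583/5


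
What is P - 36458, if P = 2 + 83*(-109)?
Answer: -45503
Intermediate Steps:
P = -9045 (P = 2 - 9047 = -9045)
P - 36458 = -9045 - 36458 = -45503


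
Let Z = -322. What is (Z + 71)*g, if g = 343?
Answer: -86093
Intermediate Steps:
(Z + 71)*g = (-322 + 71)*343 = -251*343 = -86093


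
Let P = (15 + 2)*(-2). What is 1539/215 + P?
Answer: -5771/215 ≈ -26.842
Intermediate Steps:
P = -34 (P = 17*(-2) = -34)
1539/215 + P = 1539/215 - 34 = -5771/215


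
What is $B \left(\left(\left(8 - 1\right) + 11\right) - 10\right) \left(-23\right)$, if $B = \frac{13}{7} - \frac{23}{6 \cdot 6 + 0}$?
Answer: $- \frac{14122}{63} \approx -224.16$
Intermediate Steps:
$B = \frac{307}{252}$ ($B = 13 \cdot \frac{1}{7} - \frac{23}{36 + 0} = \frac{13}{7} - \frac{23}{36} = \frac{307}{252} \approx 1.2183$)
$B \left(\left(\left(8 - 1\right) + 11\right) - 10\right) \left(-23\right) = \frac{307 \left(\left(\left(8 - 1\right) + 11\right) - 10\right)}{252} \left(-23\right) = \frac{307 \left(\left(7 + 11\right) - 10\right)}{252} \left(-23\right) = \frac{307 \left(18 - 10\right)}{252} \left(-23\right) = \frac{307}{252} \cdot 8 \left(-23\right) = \frac{614}{63} \left(-23\right) = - \frac{14122}{63}$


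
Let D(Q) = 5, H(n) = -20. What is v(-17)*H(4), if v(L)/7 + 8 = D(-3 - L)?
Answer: 420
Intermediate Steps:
v(L) = -21 (v(L) = -56 + 7*5 = -56 + 35 = -21)
v(-17)*H(4) = -21*(-20) = 420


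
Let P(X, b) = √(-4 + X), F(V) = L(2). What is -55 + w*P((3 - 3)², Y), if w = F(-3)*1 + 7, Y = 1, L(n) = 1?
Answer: -55 + 16*I ≈ -55.0 + 16.0*I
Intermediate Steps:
F(V) = 1
w = 8 (w = 1*1 + 7 = 1 + 7 = 8)
-55 + w*P((3 - 3)², Y) = -55 + 8*√(-4 + (3 - 3)²) = -55 + 8*√(-4 + 0²) = -55 + 8*√(-4 + 0) = -55 + 8*√(-4) = -55 + 8*(2*I) = -55 + 16*I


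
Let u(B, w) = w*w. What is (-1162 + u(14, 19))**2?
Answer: 641601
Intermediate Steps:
u(B, w) = w**2
(-1162 + u(14, 19))**2 = (-1162 + 19**2)**2 = (-1162 + 361)**2 = (-801)**2 = 641601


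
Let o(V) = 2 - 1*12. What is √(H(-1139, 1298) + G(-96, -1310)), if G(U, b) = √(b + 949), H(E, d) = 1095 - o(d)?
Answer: √(1105 + 19*I) ≈ 33.243 + 0.2858*I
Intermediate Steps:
o(V) = -10 (o(V) = 2 - 12 = -10)
H(E, d) = 1105 (H(E, d) = 1095 - 1*(-10) = 1095 + 10 = 1105)
G(U, b) = √(949 + b)
√(H(-1139, 1298) + G(-96, -1310)) = √(1105 + √(949 - 1310)) = √(1105 + √(-361)) = √(1105 + 19*I)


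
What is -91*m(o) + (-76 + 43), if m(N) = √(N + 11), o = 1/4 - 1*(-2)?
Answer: -33 - 91*√53/2 ≈ -364.25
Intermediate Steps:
o = 9/4 (o = 1*(¼) + 2 = ¼ + 2 = 9/4 ≈ 2.2500)
m(N) = √(11 + N)
-91*m(o) + (-76 + 43) = -91*√(11 + 9/4) + (-76 + 43) = -91*√53/2 - 33 = -33 - 91*√53/2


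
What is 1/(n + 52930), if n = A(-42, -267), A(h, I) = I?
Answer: 1/52663 ≈ 1.8989e-5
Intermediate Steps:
n = -267
1/(n + 52930) = 1/(-267 + 52930) = 1/52663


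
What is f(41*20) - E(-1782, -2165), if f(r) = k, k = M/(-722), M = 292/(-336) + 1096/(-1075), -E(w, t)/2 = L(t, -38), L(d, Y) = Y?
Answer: -4954771061/65196600 ≈ -75.997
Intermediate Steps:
E(w, t) = 76 (E(w, t) = -2*(-38) = 76)
M = -170539/90300 (M = 292*(-1/336) + 1096*(-1/1075) = -73/84 - 1096/1075 = -170539/90300 ≈ -1.8886)
k = 170539/65196600 (k = -170539/90300/(-722) = -170539/90300*(-1/722) = 170539/65196600 ≈ 0.0026158)
f(r) = 170539/65196600
f(41*20) - E(-1782, -2165) = 170539/65196600 - 1*76 = 170539/65196600 - 76 = -4954771061/65196600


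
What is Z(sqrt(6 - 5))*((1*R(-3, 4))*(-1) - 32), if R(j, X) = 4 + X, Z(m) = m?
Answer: -40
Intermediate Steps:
Z(sqrt(6 - 5))*((1*R(-3, 4))*(-1) - 32) = sqrt(6 - 5)*((1*(4 + 4))*(-1) - 32) = sqrt(1)*((1*8)*(-1) - 32) = 1*(8*(-1) - 32) = 1*(-8 - 32) = 1*(-40) = -40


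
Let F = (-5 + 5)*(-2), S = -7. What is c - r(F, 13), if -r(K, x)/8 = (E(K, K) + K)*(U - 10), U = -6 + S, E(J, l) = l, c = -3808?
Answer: -3808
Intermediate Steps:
U = -13 (U = -6 - 7 = -13)
F = 0 (F = 0*(-2) = 0)
r(K, x) = 368*K (r(K, x) = -8*(K + K)*(-13 - 10) = -8*2*K*(-23) = -(-368)*K = 368*K)
c - r(F, 13) = -3808 - 368*0 = -3808 - 1*0 = -3808 + 0 = -3808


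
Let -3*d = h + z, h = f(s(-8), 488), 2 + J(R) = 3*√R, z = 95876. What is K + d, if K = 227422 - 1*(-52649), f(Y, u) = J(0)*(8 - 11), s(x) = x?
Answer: 744331/3 ≈ 2.4811e+5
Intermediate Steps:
J(R) = -2 + 3*√R
f(Y, u) = 6 (f(Y, u) = (-2 + 3*√0)*(8 - 11) = (-2 + 3*0)*(-3) = (-2 + 0)*(-3) = -2*(-3) = 6)
h = 6
d = -95882/3 (d = -(6 + 95876)/3 = -⅓*95882 = -95882/3 ≈ -31961.)
K = 280071 (K = 227422 + 52649 = 280071)
K + d = 280071 - 95882/3 = 744331/3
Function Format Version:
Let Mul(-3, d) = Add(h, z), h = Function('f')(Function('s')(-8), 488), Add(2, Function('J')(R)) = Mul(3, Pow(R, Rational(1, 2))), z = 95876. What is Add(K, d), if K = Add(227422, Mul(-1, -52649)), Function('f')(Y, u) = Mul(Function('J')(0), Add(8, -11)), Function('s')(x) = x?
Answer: Rational(744331, 3) ≈ 2.4811e+5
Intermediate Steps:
Function('J')(R) = Add(-2, Mul(3, Pow(R, Rational(1, 2))))
Function('f')(Y, u) = 6 (Function('f')(Y, u) = Mul(Add(-2, Mul(3, Pow(0, Rational(1, 2)))), Add(8, -11)) = Mul(Add(-2, Mul(3, 0)), -3) = Mul(Add(-2, 0), -3) = Mul(-2, -3) = 6)
h = 6
d = Rational(-95882, 3) (d = Mul(Rational(-1, 3), Add(6, 95876)) = Mul(Rational(-1, 3), 95882) = Rational(-95882, 3) ≈ -31961.)
K = 280071 (K = Add(227422, 52649) = 280071)
Add(K, d) = Add(280071, Rational(-95882, 3)) = Rational(744331, 3)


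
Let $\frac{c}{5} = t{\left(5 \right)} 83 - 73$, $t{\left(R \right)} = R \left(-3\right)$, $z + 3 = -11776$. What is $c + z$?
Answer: $-18369$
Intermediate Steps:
$z = -11779$ ($z = -3 - 11776 = -11779$)
$t{\left(R \right)} = - 3 R$
$c = -6590$ ($c = 5 \left(\left(-3\right) 5 \cdot 83 - 73\right) = 5 \left(\left(-15\right) 83 - 73\right) = 5 \left(-1245 - 73\right) = 5 \left(-1318\right) = -6590$)
$c + z = -6590 - 11779 = -18369$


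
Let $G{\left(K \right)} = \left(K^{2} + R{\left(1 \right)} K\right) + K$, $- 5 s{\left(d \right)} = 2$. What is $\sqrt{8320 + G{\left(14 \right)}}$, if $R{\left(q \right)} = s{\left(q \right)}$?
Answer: $\frac{\sqrt{213110}}{5} \approx 92.328$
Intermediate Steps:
$s{\left(d \right)} = - \frac{2}{5}$ ($s{\left(d \right)} = \left(- \frac{1}{5}\right) 2 = - \frac{2}{5}$)
$R{\left(q \right)} = - \frac{2}{5}$
$G{\left(K \right)} = K^{2} + \frac{3 K}{5}$ ($G{\left(K \right)} = \left(K^{2} - \frac{2 K}{5}\right) + K = K^{2} + \frac{3 K}{5}$)
$\sqrt{8320 + G{\left(14 \right)}} = \sqrt{8320 + \frac{1}{5} \cdot 14 \left(3 + 5 \cdot 14\right)} = \sqrt{8320 + \frac{1}{5} \cdot 14 \left(3 + 70\right)} = \sqrt{8320 + \frac{1}{5} \cdot 14 \cdot 73} = \sqrt{8320 + \frac{1022}{5}} = \sqrt{\frac{42622}{5}} = \frac{\sqrt{213110}}{5}$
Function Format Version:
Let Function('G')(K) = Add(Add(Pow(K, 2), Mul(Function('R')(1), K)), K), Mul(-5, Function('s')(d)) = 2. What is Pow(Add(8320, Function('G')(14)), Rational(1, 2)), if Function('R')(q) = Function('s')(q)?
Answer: Mul(Rational(1, 5), Pow(213110, Rational(1, 2))) ≈ 92.328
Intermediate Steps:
Function('s')(d) = Rational(-2, 5) (Function('s')(d) = Mul(Rational(-1, 5), 2) = Rational(-2, 5))
Function('R')(q) = Rational(-2, 5)
Function('G')(K) = Add(Pow(K, 2), Mul(Rational(3, 5), K)) (Function('G')(K) = Add(Add(Pow(K, 2), Mul(Rational(-2, 5), K)), K) = Add(Pow(K, 2), Mul(Rational(3, 5), K)))
Pow(Add(8320, Function('G')(14)), Rational(1, 2)) = Pow(Add(8320, Mul(Rational(1, 5), 14, Add(3, Mul(5, 14)))), Rational(1, 2)) = Pow(Add(8320, Mul(Rational(1, 5), 14, Add(3, 70))), Rational(1, 2)) = Pow(Add(8320, Mul(Rational(1, 5), 14, 73)), Rational(1, 2)) = Pow(Add(8320, Rational(1022, 5)), Rational(1, 2)) = Pow(Rational(42622, 5), Rational(1, 2)) = Mul(Rational(1, 5), Pow(213110, Rational(1, 2)))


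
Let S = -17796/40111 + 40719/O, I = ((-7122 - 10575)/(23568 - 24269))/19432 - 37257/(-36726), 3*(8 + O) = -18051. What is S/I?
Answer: -418217911590756984/58984654477438825 ≈ -7.0903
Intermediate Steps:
O = -6025 (O = -8 + (1/3)*(-18051) = -8 - 6017 = -6025)
I = 244072303/240285976 (I = -17697/(-701)*(1/19432) - 37257*(-1/36726) = -17697*(-1/701)*(1/19432) + 12419/12242 = (17697/701)*(1/19432) + 12419/12242 = 51/39256 + 12419/12242 = 244072303/240285976 ≈ 1.0158)
S = -1740500709/241668775 (S = -17796/40111 + 40719/(-6025) = -17796*1/40111 + 40719*(-1/6025) = -17796/40111 - 40719/6025 = -1740500709/241668775 ≈ -7.2020)
S/I = -1740500709/(241668775*244072303/240285976) = -1740500709/241668775*240285976/244072303 = -418217911590756984/58984654477438825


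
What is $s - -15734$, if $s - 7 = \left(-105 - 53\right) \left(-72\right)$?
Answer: $27117$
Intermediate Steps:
$s = 11383$ ($s = 7 + \left(-105 - 53\right) \left(-72\right) = 7 - -11376 = 7 + 11376 = 11383$)
$s - -15734 = 11383 - -15734 = 11383 + 15734 = 27117$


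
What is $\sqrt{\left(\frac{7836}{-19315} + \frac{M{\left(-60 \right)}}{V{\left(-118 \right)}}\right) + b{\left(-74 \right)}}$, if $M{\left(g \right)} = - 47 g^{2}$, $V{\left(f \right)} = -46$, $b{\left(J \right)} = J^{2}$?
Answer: $\frac{2 \sqrt{451636613968510}}{444245} \approx 95.676$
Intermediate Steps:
$\sqrt{\left(\frac{7836}{-19315} + \frac{M{\left(-60 \right)}}{V{\left(-118 \right)}}\right) + b{\left(-74 \right)}} = \sqrt{\left(\frac{7836}{-19315} + \frac{\left(-47\right) \left(-60\right)^{2}}{-46}\right) + \left(-74\right)^{2}} = \sqrt{\left(7836 \left(- \frac{1}{19315}\right) + \left(-47\right) 3600 \left(- \frac{1}{46}\right)\right) + 5476} = \sqrt{\left(- \frac{7836}{19315} - - \frac{84600}{23}\right) + 5476} = \sqrt{\left(- \frac{7836}{19315} + \frac{84600}{23}\right) + 5476} = \sqrt{\frac{1633868772}{444245} + 5476} = \sqrt{\frac{4066554392}{444245}} = \frac{2 \sqrt{451636613968510}}{444245}$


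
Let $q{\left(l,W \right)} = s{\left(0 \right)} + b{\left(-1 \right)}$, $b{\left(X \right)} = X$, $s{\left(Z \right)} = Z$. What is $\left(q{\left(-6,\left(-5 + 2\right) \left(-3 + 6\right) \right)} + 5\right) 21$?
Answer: $84$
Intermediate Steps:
$q{\left(l,W \right)} = -1$ ($q{\left(l,W \right)} = 0 - 1 = -1$)
$\left(q{\left(-6,\left(-5 + 2\right) \left(-3 + 6\right) \right)} + 5\right) 21 = \left(-1 + 5\right) 21 = 4 \cdot 21 = 84$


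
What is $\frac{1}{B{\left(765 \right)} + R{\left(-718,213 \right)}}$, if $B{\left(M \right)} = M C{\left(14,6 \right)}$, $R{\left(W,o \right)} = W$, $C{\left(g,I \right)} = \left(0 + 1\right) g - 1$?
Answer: $\frac{1}{9227} \approx 0.00010838$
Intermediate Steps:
$C{\left(g,I \right)} = -1 + g$ ($C{\left(g,I \right)} = 1 g - 1 = g - 1 = -1 + g$)
$B{\left(M \right)} = 13 M$ ($B{\left(M \right)} = M \left(-1 + 14\right) = M 13 = 13 M$)
$\frac{1}{B{\left(765 \right)} + R{\left(-718,213 \right)}} = \frac{1}{13 \cdot 765 - 718} = \frac{1}{9945 - 718} = \frac{1}{9227}$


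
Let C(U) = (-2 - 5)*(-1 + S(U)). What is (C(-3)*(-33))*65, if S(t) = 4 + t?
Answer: 0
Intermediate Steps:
C(U) = -21 - 7*U (C(U) = (-2 - 5)*(-1 + (4 + U)) = -7*(3 + U) = -21 - 7*U)
(C(-3)*(-33))*65 = ((-21 - 7*(-3))*(-33))*65 = ((-21 + 21)*(-33))*65 = (0*(-33))*65 = 0*65 = 0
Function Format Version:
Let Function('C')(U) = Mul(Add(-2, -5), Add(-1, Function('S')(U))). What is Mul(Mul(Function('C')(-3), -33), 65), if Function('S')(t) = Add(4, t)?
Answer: 0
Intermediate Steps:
Function('C')(U) = Add(-21, Mul(-7, U)) (Function('C')(U) = Mul(Add(-2, -5), Add(-1, Add(4, U))) = Mul(-7, Add(3, U)) = Add(-21, Mul(-7, U)))
Mul(Mul(Function('C')(-3), -33), 65) = Mul(Mul(Add(-21, Mul(-7, -3)), -33), 65) = Mul(Mul(Add(-21, 21), -33), 65) = Mul(Mul(0, -33), 65) = Mul(0, 65) = 0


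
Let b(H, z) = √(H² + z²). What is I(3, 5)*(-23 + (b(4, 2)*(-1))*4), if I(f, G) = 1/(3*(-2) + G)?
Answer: 23 + 8*√5 ≈ 40.889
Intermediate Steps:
I(f, G) = 1/(-6 + G)
I(3, 5)*(-23 + (b(4, 2)*(-1))*4) = (-23 + (√(4² + 2²)*(-1))*4)/(-6 + 5) = (-23 + (√(16 + 4)*(-1))*4)/(-1) = -(-23 + (√20*(-1))*4) = -(-23 + ((2*√5)*(-1))*4) = -(-23 - 2*√5*4) = -(-23 - 8*√5) = 23 + 8*√5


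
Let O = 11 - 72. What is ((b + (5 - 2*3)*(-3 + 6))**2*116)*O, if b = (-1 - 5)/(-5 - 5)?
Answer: -1018944/25 ≈ -40758.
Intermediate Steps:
O = -61
b = 3/5 (b = -6/(-10) = -6*(-1/10) = 3/5 ≈ 0.60000)
((b + (5 - 2*3)*(-3 + 6))**2*116)*O = ((3/5 + (5 - 2*3)*(-3 + 6))**2*116)*(-61) = ((3/5 + (5 - 6)*3)**2*116)*(-61) = ((3/5 - 1*3)**2*116)*(-61) = ((3/5 - 3)**2*116)*(-61) = ((-12/5)**2*116)*(-61) = ((144/25)*116)*(-61) = (16704/25)*(-61) = -1018944/25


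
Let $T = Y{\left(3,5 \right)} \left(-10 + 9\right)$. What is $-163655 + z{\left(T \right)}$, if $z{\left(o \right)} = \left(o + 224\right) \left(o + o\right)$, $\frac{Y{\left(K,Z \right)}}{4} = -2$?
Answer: $-159943$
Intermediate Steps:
$Y{\left(K,Z \right)} = -8$ ($Y{\left(K,Z \right)} = 4 \left(-2\right) = -8$)
$T = 8$ ($T = - 8 \left(-10 + 9\right) = \left(-8\right) \left(-1\right) = 8$)
$z{\left(o \right)} = 2 o \left(224 + o\right)$ ($z{\left(o \right)} = \left(224 + o\right) 2 o = 2 o \left(224 + o\right)$)
$-163655 + z{\left(T \right)} = -163655 + 2 \cdot 8 \left(224 + 8\right) = -163655 + 2 \cdot 8 \cdot 232 = -163655 + 3712 = -159943$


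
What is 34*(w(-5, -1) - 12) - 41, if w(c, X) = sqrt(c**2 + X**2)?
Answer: -449 + 34*sqrt(26) ≈ -275.63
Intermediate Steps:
w(c, X) = sqrt(X**2 + c**2)
34*(w(-5, -1) - 12) - 41 = 34*(sqrt((-1)**2 + (-5)**2) - 12) - 41 = 34*(sqrt(1 + 25) - 12) - 41 = 34*(sqrt(26) - 12) - 41 = 34*(-12 + sqrt(26)) - 41 = (-408 + 34*sqrt(26)) - 41 = -449 + 34*sqrt(26)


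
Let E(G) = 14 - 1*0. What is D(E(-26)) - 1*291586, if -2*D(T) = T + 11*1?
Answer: -583197/2 ≈ -2.9160e+5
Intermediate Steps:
E(G) = 14 (E(G) = 14 + 0 = 14)
D(T) = -11/2 - T/2 (D(T) = -(T + 11*1)/2 = -(T + 11)/2 = -(11 + T)/2 = -11/2 - T/2)
D(E(-26)) - 1*291586 = (-11/2 - ½*14) - 1*291586 = (-11/2 - 7) - 291586 = -25/2 - 291586 = -583197/2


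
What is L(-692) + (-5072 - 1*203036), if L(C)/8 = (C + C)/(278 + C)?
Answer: -43072820/207 ≈ -2.0808e+5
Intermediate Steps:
L(C) = 16*C/(278 + C) (L(C) = 8*((C + C)/(278 + C)) = 8*((2*C)/(278 + C)) = 8*(2*C/(278 + C)) = 16*C/(278 + C))
L(-692) + (-5072 - 1*203036) = 16*(-692)/(278 - 692) + (-5072 - 1*203036) = 16*(-692)/(-414) + (-5072 - 203036) = 16*(-692)*(-1/414) - 208108 = 5536/207 - 208108 = -43072820/207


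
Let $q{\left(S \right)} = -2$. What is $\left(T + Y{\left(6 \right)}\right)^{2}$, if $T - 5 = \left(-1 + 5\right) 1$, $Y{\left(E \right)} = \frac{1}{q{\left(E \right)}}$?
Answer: $\frac{289}{4} \approx 72.25$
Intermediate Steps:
$Y{\left(E \right)} = - \frac{1}{2}$ ($Y{\left(E \right)} = \frac{1}{-2} = - \frac{1}{2}$)
$T = 9$ ($T = 5 + \left(-1 + 5\right) 1 = 5 + 4 \cdot 1 = 5 + 4 = 9$)
$\left(T + Y{\left(6 \right)}\right)^{2} = \left(9 - \frac{1}{2}\right)^{2} = \left(\frac{17}{2}\right)^{2} = \frac{289}{4}$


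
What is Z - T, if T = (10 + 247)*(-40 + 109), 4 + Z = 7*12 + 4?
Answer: -17649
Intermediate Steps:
Z = 84 (Z = -4 + (7*12 + 4) = -4 + (84 + 4) = -4 + 88 = 84)
T = 17733 (T = 257*69 = 17733)
Z - T = 84 - 1*17733 = 84 - 17733 = -17649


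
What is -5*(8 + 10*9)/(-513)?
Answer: 490/513 ≈ 0.95517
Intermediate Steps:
-5*(8 + 10*9)/(-513) = -5*(8 + 90)*(-1)/513 = -490*(-1)/513 = -5*(-98/513) = 490/513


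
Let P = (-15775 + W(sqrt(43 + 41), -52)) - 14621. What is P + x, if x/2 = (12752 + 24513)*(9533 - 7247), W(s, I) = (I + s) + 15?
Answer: 170345147 + 2*sqrt(21) ≈ 1.7035e+8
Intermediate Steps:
W(s, I) = 15 + I + s
P = -30433 + 2*sqrt(21) (P = (-15775 + (15 - 52 + sqrt(43 + 41))) - 14621 = (-15775 + (15 - 52 + sqrt(84))) - 14621 = (-15775 + (15 - 52 + 2*sqrt(21))) - 14621 = (-15775 + (-37 + 2*sqrt(21))) - 14621 = (-15812 + 2*sqrt(21)) - 14621 = -30433 + 2*sqrt(21) ≈ -30424.)
x = 170375580 (x = 2*((12752 + 24513)*(9533 - 7247)) = 2*(37265*2286) = 2*85187790 = 170375580)
P + x = (-30433 + 2*sqrt(21)) + 170375580 = 170345147 + 2*sqrt(21)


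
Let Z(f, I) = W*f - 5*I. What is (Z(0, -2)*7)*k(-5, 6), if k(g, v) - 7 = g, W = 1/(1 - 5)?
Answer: 140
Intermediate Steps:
W = -1/4 (W = 1/(-4) = -1/4 ≈ -0.25000)
Z(f, I) = -5*I - f/4 (Z(f, I) = -f/4 - 5*I = -5*I - f/4)
k(g, v) = 7 + g
(Z(0, -2)*7)*k(-5, 6) = ((-5*(-2) - 1/4*0)*7)*(7 - 5) = ((10 + 0)*7)*2 = (10*7)*2 = 70*2 = 140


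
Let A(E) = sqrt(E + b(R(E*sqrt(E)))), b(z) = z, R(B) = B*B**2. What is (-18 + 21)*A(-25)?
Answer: 15*sqrt(-1 + 78125*I) ≈ 2964.6 + 2964.7*I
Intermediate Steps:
R(B) = B**3
A(E) = sqrt(E + E**(9/2)) (A(E) = sqrt(E + (E*sqrt(E))**3) = sqrt(E + (E**(3/2))**3) = sqrt(E + E**(9/2)))
(-18 + 21)*A(-25) = (-18 + 21)*sqrt(-25 + (-25)**(9/2)) = 3*sqrt(-25 + 1953125*I)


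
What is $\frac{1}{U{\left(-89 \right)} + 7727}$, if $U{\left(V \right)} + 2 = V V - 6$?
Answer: $\frac{1}{15640} \approx 6.3939 \cdot 10^{-5}$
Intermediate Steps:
$U{\left(V \right)} = -8 + V^{2}$ ($U{\left(V \right)} = -2 + \left(V V - 6\right) = -2 + \left(V^{2} - 6\right) = -2 + \left(-6 + V^{2}\right) = -8 + V^{2}$)
$\frac{1}{U{\left(-89 \right)} + 7727} = \frac{1}{\left(-8 + \left(-89\right)^{2}\right) + 7727} = \frac{1}{\left(-8 + 7921\right) + 7727} = \frac{1}{7913 + 7727} = \frac{1}{15640}$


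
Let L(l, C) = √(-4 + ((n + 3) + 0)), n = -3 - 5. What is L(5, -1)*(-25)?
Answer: -75*I ≈ -75.0*I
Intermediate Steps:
n = -8
L(l, C) = 3*I (L(l, C) = √(-4 + ((-8 + 3) + 0)) = √(-4 + (-5 + 0)) = √(-4 - 5) = √(-9) = 3*I)
L(5, -1)*(-25) = (3*I)*(-25) = -75*I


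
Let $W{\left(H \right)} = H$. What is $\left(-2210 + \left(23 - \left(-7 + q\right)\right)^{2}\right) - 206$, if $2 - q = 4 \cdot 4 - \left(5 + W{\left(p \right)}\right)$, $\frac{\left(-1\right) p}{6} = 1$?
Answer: $-391$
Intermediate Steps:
$p = -6$ ($p = \left(-6\right) 1 = -6$)
$q = -15$ ($q = 2 - \left(4 \cdot 4 - -1\right) = 2 - \left(16 + \left(-5 + 6\right)\right) = 2 - \left(16 + 1\right) = 2 - 17 = -15$)
$\left(-2210 + \left(23 - \left(-7 + q\right)\right)^{2}\right) - 206 = \left(-2210 + \left(23 + \left(\left(8 - 1\right) - -15\right)\right)^{2}\right) - 206 = \left(-2210 + \left(23 + \left(\left(8 - 1\right) + 15\right)\right)^{2}\right) - 206 = \left(-2210 + \left(23 + \left(7 + 15\right)\right)^{2}\right) - 206 = \left(-2210 + \left(23 + 22\right)^{2}\right) - 206 = \left(-2210 + 45^{2}\right) - 206 = \left(-2210 + 2025\right) - 206 = -185 - 206 = -391$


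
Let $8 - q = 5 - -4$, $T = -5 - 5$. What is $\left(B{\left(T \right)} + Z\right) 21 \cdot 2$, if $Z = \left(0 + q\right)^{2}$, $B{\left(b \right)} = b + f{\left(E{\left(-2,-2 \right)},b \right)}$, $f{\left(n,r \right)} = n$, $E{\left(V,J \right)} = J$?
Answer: $-462$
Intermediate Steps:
$T = -10$
$q = -1$ ($q = 8 - \left(5 - -4\right) = 8 - \left(5 + 4\right) = 8 - 9 = -1$)
$B{\left(b \right)} = -2 + b$ ($B{\left(b \right)} = b - 2 = -2 + b$)
$Z = 1$ ($Z = \left(0 - 1\right)^{2} = \left(-1\right)^{2} = 1$)
$\left(B{\left(T \right)} + Z\right) 21 \cdot 2 = \left(\left(-2 - 10\right) + 1\right) 21 \cdot 2 = \left(-12 + 1\right) 42 = \left(-11\right) 42 = -462$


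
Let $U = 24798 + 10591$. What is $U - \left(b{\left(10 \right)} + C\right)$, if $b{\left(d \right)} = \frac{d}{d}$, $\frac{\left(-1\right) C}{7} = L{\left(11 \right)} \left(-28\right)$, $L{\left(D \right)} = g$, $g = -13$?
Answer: $37936$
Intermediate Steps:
$L{\left(D \right)} = -13$
$C = -2548$ ($C = - 7 \left(\left(-13\right) \left(-28\right)\right) = \left(-7\right) 364 = -2548$)
$b{\left(d \right)} = 1$
$U = 35389$
$U - \left(b{\left(10 \right)} + C\right) = 35389 - \left(1 - 2548\right) = 35389 - -2547 = 35389 + 2547 = 37936$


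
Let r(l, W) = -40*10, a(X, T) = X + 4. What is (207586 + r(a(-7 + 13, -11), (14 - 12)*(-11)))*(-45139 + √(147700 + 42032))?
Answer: -9352168854 + 414372*√47433 ≈ -9.2619e+9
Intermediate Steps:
a(X, T) = 4 + X
r(l, W) = -400
(207586 + r(a(-7 + 13, -11), (14 - 12)*(-11)))*(-45139 + √(147700 + 42032)) = (207586 - 400)*(-45139 + √(147700 + 42032)) = 207186*(-45139 + √189732) = 207186*(-45139 + 2*√47433) = -9352168854 + 414372*√47433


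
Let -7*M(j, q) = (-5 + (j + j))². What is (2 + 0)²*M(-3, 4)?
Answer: -484/7 ≈ -69.143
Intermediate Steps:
M(j, q) = -(-5 + 2*j)²/7 (M(j, q) = -(-5 + (j + j))²/7 = -(-5 + 2*j)²/7)
(2 + 0)²*M(-3, 4) = (2 + 0)²*(-(-5 + 2*(-3))²/7) = 2²*(-(-5 - 6)²/7) = 4*(-⅐*(-11)²) = 4*(-⅐*121) = 4*(-121/7) = -484/7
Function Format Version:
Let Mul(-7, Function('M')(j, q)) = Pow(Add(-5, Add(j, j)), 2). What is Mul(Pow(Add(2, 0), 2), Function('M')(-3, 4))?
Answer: Rational(-484, 7) ≈ -69.143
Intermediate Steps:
Function('M')(j, q) = Mul(Rational(-1, 7), Pow(Add(-5, Mul(2, j)), 2)) (Function('M')(j, q) = Mul(Rational(-1, 7), Pow(Add(-5, Add(j, j)), 2)) = Mul(Rational(-1, 7), Pow(Add(-5, Mul(2, j)), 2)))
Mul(Pow(Add(2, 0), 2), Function('M')(-3, 4)) = Mul(Pow(Add(2, 0), 2), Mul(Rational(-1, 7), Pow(Add(-5, Mul(2, -3)), 2))) = Mul(Pow(2, 2), Mul(Rational(-1, 7), Pow(Add(-5, -6), 2))) = Mul(4, Mul(Rational(-1, 7), Pow(-11, 2))) = Mul(4, Mul(Rational(-1, 7), 121)) = Mul(4, Rational(-121, 7)) = Rational(-484, 7)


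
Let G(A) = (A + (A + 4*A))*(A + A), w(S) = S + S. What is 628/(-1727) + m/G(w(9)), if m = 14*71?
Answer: -2309/21384 ≈ -0.10798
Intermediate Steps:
m = 994
w(S) = 2*S
G(A) = 12*A² (G(A) = (A + 5*A)*(2*A) = (6*A)*(2*A) = 12*A²)
628/(-1727) + m/G(w(9)) = 628/(-1727) + 994/((12*(2*9)²)) = 628*(-1/1727) + 994/((12*18²)) = -4/11 + 994/((12*324)) = -4/11 + 994/3888 = -4/11 + 994*(1/3888) = -4/11 + 497/1944 = -2309/21384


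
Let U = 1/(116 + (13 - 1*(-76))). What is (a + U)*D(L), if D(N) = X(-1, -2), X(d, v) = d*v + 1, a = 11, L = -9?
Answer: 6768/205 ≈ 33.015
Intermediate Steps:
X(d, v) = 1 + d*v
D(N) = 3 (D(N) = 1 - 1*(-2) = 1 + 2 = 3)
U = 1/205 (U = 1/(116 + (13 + 76)) = 1/(116 + 89) = 1/205 ≈ 0.0048781)
(a + U)*D(L) = (11 + 1/205)*3 = (2256/205)*3 = 6768/205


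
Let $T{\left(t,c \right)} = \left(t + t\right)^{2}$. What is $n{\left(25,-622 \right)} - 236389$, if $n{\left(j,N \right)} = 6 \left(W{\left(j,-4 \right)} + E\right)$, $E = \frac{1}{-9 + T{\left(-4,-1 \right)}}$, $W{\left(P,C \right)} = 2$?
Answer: $- \frac{13000729}{55} \approx -2.3638 \cdot 10^{5}$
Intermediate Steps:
$T{\left(t,c \right)} = 4 t^{2}$ ($T{\left(t,c \right)} = \left(2 t\right)^{2} = 4 t^{2}$)
$E = \frac{1}{55}$ ($E = \frac{1}{-9 + 4 \left(-4\right)^{2}} = \frac{1}{-9 + 4 \cdot 16} = \frac{1}{-9 + 64} = \frac{1}{55} \approx 0.018182$)
$n{\left(j,N \right)} = \frac{666}{55}$ ($n{\left(j,N \right)} = 6 \left(2 + \frac{1}{55}\right) = 6 \cdot \frac{111}{55} = \frac{666}{55}$)
$n{\left(25,-622 \right)} - 236389 = \frac{666}{55} - 236389 = - \frac{13000729}{55}$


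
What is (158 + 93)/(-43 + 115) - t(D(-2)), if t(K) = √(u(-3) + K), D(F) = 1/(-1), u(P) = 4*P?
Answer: 251/72 - I*√13 ≈ 3.4861 - 3.6056*I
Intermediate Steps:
D(F) = -1
t(K) = √(-12 + K) (t(K) = √(4*(-3) + K) = √(-12 + K))
(158 + 93)/(-43 + 115) - t(D(-2)) = (158 + 93)/(-43 + 115) - √(-12 - 1) = 251/72 - √(-13) = 251*(1/72) - I*√13 = 251/72 - I*√13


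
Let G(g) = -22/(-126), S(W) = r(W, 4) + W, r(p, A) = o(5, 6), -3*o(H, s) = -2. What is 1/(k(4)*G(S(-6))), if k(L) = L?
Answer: 63/44 ≈ 1.4318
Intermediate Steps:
o(H, s) = ⅔ (o(H, s) = -⅓*(-2) = ⅔)
r(p, A) = ⅔
S(W) = ⅔ + W
G(g) = 11/63 (G(g) = -22*(-1/126) = 11/63)
1/(k(4)*G(S(-6))) = 1/(4*(11/63)) = 1/(44/63) = 63/44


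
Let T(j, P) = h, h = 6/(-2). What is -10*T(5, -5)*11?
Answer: 330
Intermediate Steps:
h = -3 (h = 6*(-½) = -3)
T(j, P) = -3
-10*T(5, -5)*11 = -10*(-3)*11 = 30*11 = 330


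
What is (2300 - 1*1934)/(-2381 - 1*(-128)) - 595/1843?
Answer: -671691/1384093 ≈ -0.48529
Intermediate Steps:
(2300 - 1*1934)/(-2381 - 1*(-128)) - 595/1843 = (2300 - 1934)/(-2381 + 128) - 595*1/1843 = 366/(-2253) - 595/1843 = 366*(-1/2253) - 595/1843 = -122/751 - 595/1843 = -671691/1384093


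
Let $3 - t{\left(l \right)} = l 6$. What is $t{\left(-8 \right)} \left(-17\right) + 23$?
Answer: $-844$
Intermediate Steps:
$t{\left(l \right)} = 3 - 6 l$ ($t{\left(l \right)} = 3 - l 6 = 3 - 6 l$)
$t{\left(-8 \right)} \left(-17\right) + 23 = \left(3 - -48\right) \left(-17\right) + 23 = \left(3 + 48\right) \left(-17\right) + 23 = 51 \left(-17\right) + 23 = -867 + 23 = -844$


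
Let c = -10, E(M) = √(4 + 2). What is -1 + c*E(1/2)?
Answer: -1 - 10*√6 ≈ -25.495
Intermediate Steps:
E(M) = √6
-1 + c*E(1/2) = -1 - 10*√6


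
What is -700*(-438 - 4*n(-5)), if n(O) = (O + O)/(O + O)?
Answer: 309400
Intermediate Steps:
n(O) = 1 (n(O) = (2*O)/((2*O)) = (2*O)*(1/(2*O)) = 1)
-700*(-438 - 4*n(-5)) = -700*(-438 - 4*1) = -700*(-438 - 4) = -700*(-442) = 309400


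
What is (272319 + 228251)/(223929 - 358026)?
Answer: -500570/134097 ≈ -3.7329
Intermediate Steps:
(272319 + 228251)/(223929 - 358026) = 500570/(-134097) = 500570*(-1/134097) = -500570/134097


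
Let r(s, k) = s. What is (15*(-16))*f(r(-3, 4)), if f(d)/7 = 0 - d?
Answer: -5040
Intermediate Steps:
f(d) = -7*d (f(d) = 7*(0 - d) = 7*(-d) = -7*d)
(15*(-16))*f(r(-3, 4)) = (15*(-16))*(-7*(-3)) = -240*21 = -5040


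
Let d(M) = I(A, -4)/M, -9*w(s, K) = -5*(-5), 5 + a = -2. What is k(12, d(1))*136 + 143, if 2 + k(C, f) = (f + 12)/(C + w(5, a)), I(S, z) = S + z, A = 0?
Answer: -915/83 ≈ -11.024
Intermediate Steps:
a = -7 (a = -5 - 2 = -7)
w(s, K) = -25/9 (w(s, K) = -(-5)*(-5)/9 = -⅑*25 = -25/9)
d(M) = -4/M (d(M) = (0 - 4)/M = -4/M)
k(C, f) = -2 + (12 + f)/(-25/9 + C) (k(C, f) = -2 + (f + 12)/(C - 25/9) = -2 + (12 + f)/(-25/9 + C))
k(12, d(1))*136 + 143 = ((158 - 18*12 + 9*(-4/1))/(-25 + 9*12))*136 + 143 = ((158 - 216 + 9*(-4*1))/(-25 + 108))*136 + 143 = ((158 - 216 + 9*(-4))/83)*136 + 143 = ((158 - 216 - 36)/83)*136 + 143 = ((1/83)*(-94))*136 + 143 = -94/83*136 + 143 = -12784/83 + 143 = -915/83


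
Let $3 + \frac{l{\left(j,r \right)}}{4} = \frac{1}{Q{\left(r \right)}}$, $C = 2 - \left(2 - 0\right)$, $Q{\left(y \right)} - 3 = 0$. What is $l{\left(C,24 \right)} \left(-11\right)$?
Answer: $\frac{352}{3} \approx 117.33$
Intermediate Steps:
$Q{\left(y \right)} = 3$ ($Q{\left(y \right)} = 3 + 0 = 3$)
$C = 0$ ($C = 2 - \left(2 + 0\right) = 2 - 2 = 0$)
$l{\left(j,r \right)} = - \frac{32}{3}$ ($l{\left(j,r \right)} = -12 + \frac{4}{3} = - \frac{32}{3}$)
$l{\left(C,24 \right)} \left(-11\right) = \left(- \frac{32}{3}\right) \left(-11\right) = \frac{352}{3}$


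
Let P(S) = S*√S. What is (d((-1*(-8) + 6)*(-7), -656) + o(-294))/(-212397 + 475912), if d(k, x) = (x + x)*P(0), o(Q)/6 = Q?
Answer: -252/37645 ≈ -0.0066941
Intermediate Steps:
o(Q) = 6*Q
P(S) = S^(3/2)
d(k, x) = 0 (d(k, x) = (x + x)*0^(3/2) = (2*x)*0 = 0)
(d((-1*(-8) + 6)*(-7), -656) + o(-294))/(-212397 + 475912) = (0 + 6*(-294))/(-212397 + 475912) = (0 - 1764)/263515 = -1764*1/263515 = -252/37645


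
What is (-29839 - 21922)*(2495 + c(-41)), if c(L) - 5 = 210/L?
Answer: -5294632690/41 ≈ -1.2914e+8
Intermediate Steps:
c(L) = 5 + 210/L
(-29839 - 21922)*(2495 + c(-41)) = (-29839 - 21922)*(2495 + (5 + 210/(-41))) = -51761*(2495 + (5 + 210*(-1/41))) = -51761*(2495 + (5 - 210/41)) = -51761*(2495 - 5/41) = -51761*102290/41 = -5294632690/41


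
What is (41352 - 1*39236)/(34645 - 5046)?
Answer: 2116/29599 ≈ 0.071489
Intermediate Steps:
(41352 - 1*39236)/(34645 - 5046) = (41352 - 39236)/29599 = 2116*(1/29599) = 2116/29599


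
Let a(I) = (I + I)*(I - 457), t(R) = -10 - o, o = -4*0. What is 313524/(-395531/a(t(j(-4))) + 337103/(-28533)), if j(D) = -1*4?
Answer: -83553587927280/14434228043 ≈ -5788.6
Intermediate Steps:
o = 0
j(D) = -4
t(R) = -10 (t(R) = -10 - 1*0 = -10 + 0 = -10)
a(I) = 2*I*(-457 + I) (a(I) = (2*I)*(-457 + I) = 2*I*(-457 + I))
313524/(-395531/a(t(j(-4))) + 337103/(-28533)) = 313524/(-395531*(-1/(20*(-457 - 10))) + 337103/(-28533)) = 313524/(-395531/(2*(-10)*(-467)) + 337103*(-1/28533)) = 313524/(-395531/9340 - 337103/28533) = 313524/(-14434228043/266498220) = 313524*(-266498220/14434228043) = -83553587927280/14434228043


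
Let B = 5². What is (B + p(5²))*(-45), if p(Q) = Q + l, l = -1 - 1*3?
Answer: -2070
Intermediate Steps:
B = 25
l = -4 (l = -1 - 3 = -4)
p(Q) = -4 + Q (p(Q) = Q - 4 = -4 + Q)
(B + p(5²))*(-45) = (25 + (-4 + 5²))*(-45) = (25 + (-4 + 25))*(-45) = (25 + 21)*(-45) = 46*(-45) = -2070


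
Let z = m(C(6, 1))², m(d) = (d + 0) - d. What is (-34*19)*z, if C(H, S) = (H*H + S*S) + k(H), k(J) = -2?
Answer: 0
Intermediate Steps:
C(H, S) = -2 + H² + S² (C(H, S) = (H*H + S*S) - 2 = (H² + S²) - 2 = -2 + H² + S²)
m(d) = 0 (m(d) = d - d = 0)
z = 0 (z = 0² = 0)
(-34*19)*z = -34*19*0 = -646*0 = 0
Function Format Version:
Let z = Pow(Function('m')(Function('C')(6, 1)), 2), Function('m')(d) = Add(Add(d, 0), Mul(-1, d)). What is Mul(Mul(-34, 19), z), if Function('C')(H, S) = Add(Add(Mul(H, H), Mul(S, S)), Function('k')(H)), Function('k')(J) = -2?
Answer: 0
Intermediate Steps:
Function('C')(H, S) = Add(-2, Pow(H, 2), Pow(S, 2)) (Function('C')(H, S) = Add(Add(Mul(H, H), Mul(S, S)), -2) = Add(Add(Pow(H, 2), Pow(S, 2)), -2) = Add(-2, Pow(H, 2), Pow(S, 2)))
Function('m')(d) = 0 (Function('m')(d) = Add(d, Mul(-1, d)) = 0)
z = 0 (z = Pow(0, 2) = 0)
Mul(Mul(-34, 19), z) = Mul(Mul(-34, 19), 0) = Mul(-646, 0) = 0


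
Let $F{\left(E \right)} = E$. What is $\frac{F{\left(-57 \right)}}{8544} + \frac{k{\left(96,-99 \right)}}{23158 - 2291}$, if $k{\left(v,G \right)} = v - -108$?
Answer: $\frac{184519}{59429216} \approx 0.0031049$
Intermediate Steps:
$k{\left(v,G \right)} = 108 + v$ ($k{\left(v,G \right)} = v + 108 = 108 + v$)
$\frac{F{\left(-57 \right)}}{8544} + \frac{k{\left(96,-99 \right)}}{23158 - 2291} = - \frac{57}{8544} + \frac{108 + 96}{23158 - 2291} = \left(-57\right) \frac{1}{8544} + \frac{204}{23158 - 2291} = - \frac{19}{2848} + \frac{204}{20867} = \frac{184519}{59429216}$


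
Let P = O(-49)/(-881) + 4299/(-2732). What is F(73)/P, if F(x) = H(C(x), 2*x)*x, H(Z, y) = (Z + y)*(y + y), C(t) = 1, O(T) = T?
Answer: -7541880551184/3653551 ≈ -2.0643e+6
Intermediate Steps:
H(Z, y) = 2*y*(Z + y) (H(Z, y) = (Z + y)*(2*y) = 2*y*(Z + y))
P = -3653551/2406892 (P = -49/(-881) + 4299/(-2732) = -49*(-1/881) + 4299*(-1/2732) = 49/881 - 4299/2732 = -3653551/2406892 ≈ -1.5180)
F(x) = 4*x**2*(1 + 2*x) (F(x) = (2*(2*x)*(1 + 2*x))*x = (4*x*(1 + 2*x))*x = 4*x**2*(1 + 2*x))
F(73)/P = (73**2*(4 + 8*73))/(-3653551/2406892) = (5329*(4 + 584))*(-2406892/3653551) = (5329*588)*(-2406892/3653551) = 3133452*(-2406892/3653551) = -7541880551184/3653551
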